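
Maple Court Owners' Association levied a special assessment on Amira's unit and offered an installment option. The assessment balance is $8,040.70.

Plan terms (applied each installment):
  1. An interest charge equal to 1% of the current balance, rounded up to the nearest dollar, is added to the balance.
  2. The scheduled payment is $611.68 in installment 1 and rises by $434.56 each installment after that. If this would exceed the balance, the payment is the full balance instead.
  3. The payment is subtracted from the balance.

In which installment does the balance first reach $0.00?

6

Installment 1: opening $8,040.70; interest $81.00 → $8,121.70; payment $611.68; balance $7,510.02
Installment 2: opening $7,510.02; interest $76.00 → $7,586.02; payment $1,046.24; balance $6,539.78
Installment 3: opening $6,539.78; interest $66.00 → $6,605.78; payment $1,480.80; balance $5,124.98
Installment 4: opening $5,124.98; interest $52.00 → $5,176.98; payment $1,915.36; balance $3,261.62
Installment 5: opening $3,261.62; interest $33.00 → $3,294.62; payment $2,349.92; balance $944.70
Installment 6: opening $944.70; interest $10.00 → $954.70; payment $954.70; balance $0.00
Balance reaches $0.00 in installment 6.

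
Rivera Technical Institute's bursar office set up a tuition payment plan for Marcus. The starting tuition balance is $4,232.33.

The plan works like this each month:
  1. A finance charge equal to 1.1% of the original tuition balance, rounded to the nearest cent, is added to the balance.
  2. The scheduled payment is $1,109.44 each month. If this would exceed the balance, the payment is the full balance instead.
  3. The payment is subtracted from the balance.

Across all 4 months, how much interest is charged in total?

$186.24

Month 1: $4,232.33 +$46.56 interest = $4,278.89; pay $1,109.44 → $3,169.45
Month 2: $3,169.45 +$46.56 interest = $3,216.01; pay $1,109.44 → $2,106.57
Month 3: $2,106.57 +$46.56 interest = $2,153.13; pay $1,109.44 → $1,043.69
Month 4: $1,043.69 +$46.56 interest = $1,090.25; pay $1,090.25 → $0.00
Total interest: $46.56 + $46.56 + $46.56 + $46.56 = $186.24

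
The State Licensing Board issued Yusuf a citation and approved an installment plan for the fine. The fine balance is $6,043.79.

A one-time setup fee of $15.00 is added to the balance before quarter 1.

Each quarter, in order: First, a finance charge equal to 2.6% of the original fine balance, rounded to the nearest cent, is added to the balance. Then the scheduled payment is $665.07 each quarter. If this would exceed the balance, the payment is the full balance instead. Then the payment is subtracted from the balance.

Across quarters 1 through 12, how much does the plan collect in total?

$7,944.47

Quarter 1: opening $6,058.79; interest $157.14 → $6,215.93; payment $665.07; balance $5,550.86
Quarter 2: opening $5,550.86; interest $157.14 → $5,708.00; payment $665.07; balance $5,042.93
Quarter 3: opening $5,042.93; interest $157.14 → $5,200.07; payment $665.07; balance $4,535.00
Quarter 4: opening $4,535.00; interest $157.14 → $4,692.14; payment $665.07; balance $4,027.07
Quarter 5: opening $4,027.07; interest $157.14 → $4,184.21; payment $665.07; balance $3,519.14
Quarter 6: opening $3,519.14; interest $157.14 → $3,676.28; payment $665.07; balance $3,011.21
Quarter 7: opening $3,011.21; interest $157.14 → $3,168.35; payment $665.07; balance $2,503.28
Quarter 8: opening $2,503.28; interest $157.14 → $2,660.42; payment $665.07; balance $1,995.35
Quarter 9: opening $1,995.35; interest $157.14 → $2,152.49; payment $665.07; balance $1,487.42
Quarter 10: opening $1,487.42; interest $157.14 → $1,644.56; payment $665.07; balance $979.49
Quarter 11: opening $979.49; interest $157.14 → $1,136.63; payment $665.07; balance $471.56
Quarter 12: opening $471.56; interest $157.14 → $628.70; payment $628.70; balance $0.00
Total paid: $7,944.47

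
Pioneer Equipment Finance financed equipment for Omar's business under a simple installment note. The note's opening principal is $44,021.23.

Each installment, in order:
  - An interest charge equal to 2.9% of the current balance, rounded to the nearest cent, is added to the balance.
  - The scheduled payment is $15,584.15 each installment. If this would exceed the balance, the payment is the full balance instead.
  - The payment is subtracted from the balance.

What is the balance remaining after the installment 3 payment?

$0.00

Installment 1: opening $44,021.23; interest $1,276.62 → $45,297.85; payment $15,584.15; balance $29,713.70
Installment 2: opening $29,713.70; interest $861.70 → $30,575.40; payment $15,584.15; balance $14,991.25
Installment 3: opening $14,991.25; interest $434.75 → $15,426.00; payment $15,426.00; balance $0.00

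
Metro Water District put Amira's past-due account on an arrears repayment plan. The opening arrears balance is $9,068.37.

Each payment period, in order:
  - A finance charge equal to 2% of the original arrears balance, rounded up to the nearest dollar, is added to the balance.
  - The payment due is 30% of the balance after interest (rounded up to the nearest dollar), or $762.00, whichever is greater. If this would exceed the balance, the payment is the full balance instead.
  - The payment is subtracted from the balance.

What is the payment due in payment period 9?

$317.37

Payment period 1: opening $9,068.37; interest $182.00 → $9,250.37; payment $2,776.00; balance $6,474.37
Payment period 2: opening $6,474.37; interest $182.00 → $6,656.37; payment $1,997.00; balance $4,659.37
Payment period 3: opening $4,659.37; interest $182.00 → $4,841.37; payment $1,453.00; balance $3,388.37
Payment period 4: opening $3,388.37; interest $182.00 → $3,570.37; payment $1,072.00; balance $2,498.37
Payment period 5: opening $2,498.37; interest $182.00 → $2,680.37; payment $805.00; balance $1,875.37
Payment period 6: opening $1,875.37; interest $182.00 → $2,057.37; payment $762.00; balance $1,295.37
Payment period 7: opening $1,295.37; interest $182.00 → $1,477.37; payment $762.00; balance $715.37
Payment period 8: opening $715.37; interest $182.00 → $897.37; payment $762.00; balance $135.37
Payment period 9: opening $135.37; interest $182.00 → $317.37; payment $317.37; balance $0.00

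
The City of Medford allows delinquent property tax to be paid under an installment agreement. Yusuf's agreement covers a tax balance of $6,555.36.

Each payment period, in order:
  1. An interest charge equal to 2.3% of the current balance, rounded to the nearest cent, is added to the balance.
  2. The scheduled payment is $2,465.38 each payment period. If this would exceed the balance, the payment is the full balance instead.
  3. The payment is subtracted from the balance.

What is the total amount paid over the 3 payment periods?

$6,846.75

# | Opening | Interest | Payment | End bal
1 | $6,555.36 | $150.77 | $2,465.38 | $4,240.75
2 | $4,240.75 | $97.54 | $2,465.38 | $1,872.91
3 | $1,872.91 | $43.08 | $1,915.99 | $0.00
Total paid: $6,846.75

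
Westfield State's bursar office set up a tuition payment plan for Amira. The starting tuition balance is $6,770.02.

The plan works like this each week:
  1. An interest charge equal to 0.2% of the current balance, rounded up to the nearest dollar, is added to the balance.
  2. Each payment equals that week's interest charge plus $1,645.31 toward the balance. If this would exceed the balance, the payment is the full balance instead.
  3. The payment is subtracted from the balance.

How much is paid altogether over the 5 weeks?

$6,807.02

Week 1: opening $6,770.02; interest $14.00 → $6,784.02; payment $1,659.31; balance $5,124.71
Week 2: opening $5,124.71; interest $11.00 → $5,135.71; payment $1,656.31; balance $3,479.40
Week 3: opening $3,479.40; interest $7.00 → $3,486.40; payment $1,652.31; balance $1,834.09
Week 4: opening $1,834.09; interest $4.00 → $1,838.09; payment $1,649.31; balance $188.78
Week 5: opening $188.78; interest $1.00 → $189.78; payment $189.78; balance $0.00
Total paid: $6,807.02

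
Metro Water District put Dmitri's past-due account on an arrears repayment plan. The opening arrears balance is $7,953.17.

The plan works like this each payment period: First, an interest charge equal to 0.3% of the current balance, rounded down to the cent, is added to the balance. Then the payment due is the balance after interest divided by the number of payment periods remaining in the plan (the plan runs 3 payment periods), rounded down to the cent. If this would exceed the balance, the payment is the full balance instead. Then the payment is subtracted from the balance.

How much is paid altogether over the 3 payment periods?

$8,000.97

Payment period 1: opening $7,953.17; interest $23.85 → $7,977.02; payment $2,659.00; balance $5,318.02
Payment period 2: opening $5,318.02; interest $15.95 → $5,333.97; payment $2,666.98; balance $2,666.99
Payment period 3: opening $2,666.99; interest $8.00 → $2,674.99; payment $2,674.99; balance $0.00
Total paid: $8,000.97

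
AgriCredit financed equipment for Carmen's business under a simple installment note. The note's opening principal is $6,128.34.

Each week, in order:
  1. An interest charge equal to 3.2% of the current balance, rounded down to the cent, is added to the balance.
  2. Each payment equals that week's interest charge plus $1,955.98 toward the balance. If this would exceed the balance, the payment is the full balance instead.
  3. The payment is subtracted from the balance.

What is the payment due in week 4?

Week 1: opening $6,128.34; interest $196.10 → $6,324.44; payment $2,152.08; balance $4,172.36
Week 2: opening $4,172.36; interest $133.51 → $4,305.87; payment $2,089.49; balance $2,216.38
Week 3: opening $2,216.38; interest $70.92 → $2,287.30; payment $2,026.90; balance $260.40
Week 4: opening $260.40; interest $8.33 → $268.73; payment $268.73; balance $0.00

$268.73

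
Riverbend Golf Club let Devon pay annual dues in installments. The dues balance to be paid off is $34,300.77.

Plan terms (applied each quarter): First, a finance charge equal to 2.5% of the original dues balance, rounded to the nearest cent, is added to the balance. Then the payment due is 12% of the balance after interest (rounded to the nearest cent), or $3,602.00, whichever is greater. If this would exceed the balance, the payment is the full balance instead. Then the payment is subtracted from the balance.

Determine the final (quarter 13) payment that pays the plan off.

Quarter 1: $34,300.77 +$857.52 interest = $35,158.29; pay $4,218.99 → $30,939.30
Quarter 2: $30,939.30 +$857.52 interest = $31,796.82; pay $3,815.62 → $27,981.20
Quarter 3: $27,981.20 +$857.52 interest = $28,838.72; pay $3,602.00 → $25,236.72
Quarter 4: $25,236.72 +$857.52 interest = $26,094.24; pay $3,602.00 → $22,492.24
Quarter 5: $22,492.24 +$857.52 interest = $23,349.76; pay $3,602.00 → $19,747.76
Quarter 6: $19,747.76 +$857.52 interest = $20,605.28; pay $3,602.00 → $17,003.28
Quarter 7: $17,003.28 +$857.52 interest = $17,860.80; pay $3,602.00 → $14,258.80
Quarter 8: $14,258.80 +$857.52 interest = $15,116.32; pay $3,602.00 → $11,514.32
Quarter 9: $11,514.32 +$857.52 interest = $12,371.84; pay $3,602.00 → $8,769.84
Quarter 10: $8,769.84 +$857.52 interest = $9,627.36; pay $3,602.00 → $6,025.36
Quarter 11: $6,025.36 +$857.52 interest = $6,882.88; pay $3,602.00 → $3,280.88
Quarter 12: $3,280.88 +$857.52 interest = $4,138.40; pay $3,602.00 → $536.40
Quarter 13: $536.40 +$857.52 interest = $1,393.92; pay $1,393.92 → $0.00

$1,393.92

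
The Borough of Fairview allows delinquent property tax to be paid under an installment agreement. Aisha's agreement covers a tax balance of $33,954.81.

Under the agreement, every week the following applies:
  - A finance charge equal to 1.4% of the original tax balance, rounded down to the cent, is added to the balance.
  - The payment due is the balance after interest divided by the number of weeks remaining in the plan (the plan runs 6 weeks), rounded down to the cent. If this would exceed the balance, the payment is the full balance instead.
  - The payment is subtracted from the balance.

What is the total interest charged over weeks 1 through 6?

$2,852.16

Week 1: $33,954.81 +$475.36 interest = $34,430.17; pay $5,738.36 → $28,691.81
Week 2: $28,691.81 +$475.36 interest = $29,167.17; pay $5,833.43 → $23,333.74
Week 3: $23,333.74 +$475.36 interest = $23,809.10; pay $5,952.27 → $17,856.83
Week 4: $17,856.83 +$475.36 interest = $18,332.19; pay $6,110.73 → $12,221.46
Week 5: $12,221.46 +$475.36 interest = $12,696.82; pay $6,348.41 → $6,348.41
Week 6: $6,348.41 +$475.36 interest = $6,823.77; pay $6,823.77 → $0.00
Total interest: $475.36 + $475.36 + $475.36 + $475.36 + $475.36 + $475.36 = $2,852.16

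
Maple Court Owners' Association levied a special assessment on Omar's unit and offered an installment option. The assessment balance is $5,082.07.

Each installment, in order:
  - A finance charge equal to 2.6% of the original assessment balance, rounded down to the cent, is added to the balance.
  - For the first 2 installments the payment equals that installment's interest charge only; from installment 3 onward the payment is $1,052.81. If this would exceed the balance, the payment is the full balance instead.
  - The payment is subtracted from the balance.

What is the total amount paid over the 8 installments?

Installment 1: $5,082.07 +$132.13 interest = $5,214.20; pay $132.13 → $5,082.07
Installment 2: $5,082.07 +$132.13 interest = $5,214.20; pay $132.13 → $5,082.07
Installment 3: $5,082.07 +$132.13 interest = $5,214.20; pay $1,052.81 → $4,161.39
Installment 4: $4,161.39 +$132.13 interest = $4,293.52; pay $1,052.81 → $3,240.71
Installment 5: $3,240.71 +$132.13 interest = $3,372.84; pay $1,052.81 → $2,320.03
Installment 6: $2,320.03 +$132.13 interest = $2,452.16; pay $1,052.81 → $1,399.35
Installment 7: $1,399.35 +$132.13 interest = $1,531.48; pay $1,052.81 → $478.67
Installment 8: $478.67 +$132.13 interest = $610.80; pay $610.80 → $0.00
Total paid: $6,139.11

$6,139.11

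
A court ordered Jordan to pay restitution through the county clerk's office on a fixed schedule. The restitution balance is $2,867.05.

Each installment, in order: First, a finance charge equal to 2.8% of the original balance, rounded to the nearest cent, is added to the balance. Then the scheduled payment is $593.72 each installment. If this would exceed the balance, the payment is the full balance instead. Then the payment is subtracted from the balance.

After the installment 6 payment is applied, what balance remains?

$0.00

Installment 1: opening $2,867.05; interest $80.28 → $2,947.33; payment $593.72; balance $2,353.61
Installment 2: opening $2,353.61; interest $80.28 → $2,433.89; payment $593.72; balance $1,840.17
Installment 3: opening $1,840.17; interest $80.28 → $1,920.45; payment $593.72; balance $1,326.73
Installment 4: opening $1,326.73; interest $80.28 → $1,407.01; payment $593.72; balance $813.29
Installment 5: opening $813.29; interest $80.28 → $893.57; payment $593.72; balance $299.85
Installment 6: opening $299.85; interest $80.28 → $380.13; payment $380.13; balance $0.00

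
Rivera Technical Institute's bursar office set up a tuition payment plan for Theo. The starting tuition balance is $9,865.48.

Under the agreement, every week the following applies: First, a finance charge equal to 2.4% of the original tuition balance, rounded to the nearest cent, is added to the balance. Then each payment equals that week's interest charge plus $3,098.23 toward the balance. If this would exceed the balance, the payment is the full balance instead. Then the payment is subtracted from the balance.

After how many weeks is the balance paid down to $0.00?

Week 1: opening $9,865.48; interest $236.77 → $10,102.25; payment $3,335.00; balance $6,767.25
Week 2: opening $6,767.25; interest $236.77 → $7,004.02; payment $3,335.00; balance $3,669.02
Week 3: opening $3,669.02; interest $236.77 → $3,905.79; payment $3,335.00; balance $570.79
Week 4: opening $570.79; interest $236.77 → $807.56; payment $807.56; balance $0.00
Balance reaches $0.00 in week 4.

4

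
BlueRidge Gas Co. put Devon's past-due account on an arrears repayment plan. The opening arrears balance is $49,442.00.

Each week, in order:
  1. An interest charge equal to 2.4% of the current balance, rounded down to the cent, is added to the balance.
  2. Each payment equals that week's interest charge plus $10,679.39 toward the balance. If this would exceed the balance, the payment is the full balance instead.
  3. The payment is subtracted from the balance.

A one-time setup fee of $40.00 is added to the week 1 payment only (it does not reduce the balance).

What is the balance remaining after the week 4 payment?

Week 1: opening $49,442.00; interest $1,186.60 → $50,628.60; payment $11,865.99 (+ $40.00 fee); balance $38,762.61
Week 2: opening $38,762.61; interest $930.30 → $39,692.91; payment $11,609.69; balance $28,083.22
Week 3: opening $28,083.22; interest $673.99 → $28,757.21; payment $11,353.38; balance $17,403.83
Week 4: opening $17,403.83; interest $417.69 → $17,821.52; payment $11,097.08; balance $6,724.44

$6,724.44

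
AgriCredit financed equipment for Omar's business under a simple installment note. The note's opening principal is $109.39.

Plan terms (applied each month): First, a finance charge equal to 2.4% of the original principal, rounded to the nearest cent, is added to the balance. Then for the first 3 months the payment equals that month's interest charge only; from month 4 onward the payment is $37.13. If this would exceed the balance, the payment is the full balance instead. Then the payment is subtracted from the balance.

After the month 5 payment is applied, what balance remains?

Month 1: opening $109.39; interest $2.63 → $112.02; payment $2.63; balance $109.39
Month 2: opening $109.39; interest $2.63 → $112.02; payment $2.63; balance $109.39
Month 3: opening $109.39; interest $2.63 → $112.02; payment $2.63; balance $109.39
Month 4: opening $109.39; interest $2.63 → $112.02; payment $37.13; balance $74.89
Month 5: opening $74.89; interest $2.63 → $77.52; payment $37.13; balance $40.39

$40.39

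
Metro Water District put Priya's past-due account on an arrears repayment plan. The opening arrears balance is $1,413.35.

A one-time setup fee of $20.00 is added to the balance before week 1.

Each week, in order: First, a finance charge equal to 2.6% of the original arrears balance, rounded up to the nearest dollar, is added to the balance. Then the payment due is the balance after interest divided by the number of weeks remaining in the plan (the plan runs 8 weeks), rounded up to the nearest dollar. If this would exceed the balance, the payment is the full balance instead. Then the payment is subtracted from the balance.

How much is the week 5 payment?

Week 1: opening $1,433.35; interest $37.00 → $1,470.35; payment $184.00; balance $1,286.35
Week 2: opening $1,286.35; interest $37.00 → $1,323.35; payment $190.00; balance $1,133.35
Week 3: opening $1,133.35; interest $37.00 → $1,170.35; payment $196.00; balance $974.35
Week 4: opening $974.35; interest $37.00 → $1,011.35; payment $203.00; balance $808.35
Week 5: opening $808.35; interest $37.00 → $845.35; payment $212.00; balance $633.35

$212.00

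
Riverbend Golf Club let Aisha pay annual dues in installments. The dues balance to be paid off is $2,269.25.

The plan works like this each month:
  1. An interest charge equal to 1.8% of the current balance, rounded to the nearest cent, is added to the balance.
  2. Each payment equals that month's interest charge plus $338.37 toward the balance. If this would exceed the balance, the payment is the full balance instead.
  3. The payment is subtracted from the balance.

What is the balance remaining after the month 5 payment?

$577.40

# | Opening | Interest | Payment | End bal
1 | $2,269.25 | $40.85 | $379.22 | $1,930.88
2 | $1,930.88 | $34.76 | $373.13 | $1,592.51
3 | $1,592.51 | $28.67 | $367.04 | $1,254.14
4 | $1,254.14 | $22.57 | $360.94 | $915.77
5 | $915.77 | $16.48 | $354.85 | $577.40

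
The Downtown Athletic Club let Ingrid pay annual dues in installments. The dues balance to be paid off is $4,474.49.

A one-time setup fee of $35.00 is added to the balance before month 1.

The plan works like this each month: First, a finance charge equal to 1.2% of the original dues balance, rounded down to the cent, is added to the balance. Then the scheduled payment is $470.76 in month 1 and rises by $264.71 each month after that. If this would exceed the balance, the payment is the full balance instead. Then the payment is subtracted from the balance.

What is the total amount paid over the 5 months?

# | Opening | Interest | Payment | End bal
1 | $4,509.49 | $53.69 | $470.76 | $4,092.42
2 | $4,092.42 | $53.69 | $735.47 | $3,410.64
3 | $3,410.64 | $53.69 | $1,000.18 | $2,464.15
4 | $2,464.15 | $53.69 | $1,264.89 | $1,252.95
5 | $1,252.95 | $53.69 | $1,306.64 | $0.00
Total paid: $4,777.94

$4,777.94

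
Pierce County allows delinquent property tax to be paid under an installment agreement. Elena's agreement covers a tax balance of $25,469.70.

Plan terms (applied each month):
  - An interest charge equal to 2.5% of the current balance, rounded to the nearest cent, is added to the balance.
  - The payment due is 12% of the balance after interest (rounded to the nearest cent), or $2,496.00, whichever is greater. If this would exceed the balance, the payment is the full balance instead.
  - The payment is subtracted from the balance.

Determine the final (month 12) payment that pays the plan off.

$992.61

Month 1: $25,469.70 +$636.74 interest = $26,106.44; pay $3,132.77 → $22,973.67
Month 2: $22,973.67 +$574.34 interest = $23,548.01; pay $2,825.76 → $20,722.25
Month 3: $20,722.25 +$518.06 interest = $21,240.31; pay $2,548.84 → $18,691.47
Month 4: $18,691.47 +$467.29 interest = $19,158.76; pay $2,496.00 → $16,662.76
Month 5: $16,662.76 +$416.57 interest = $17,079.33; pay $2,496.00 → $14,583.33
Month 6: $14,583.33 +$364.58 interest = $14,947.91; pay $2,496.00 → $12,451.91
Month 7: $12,451.91 +$311.30 interest = $12,763.21; pay $2,496.00 → $10,267.21
Month 8: $10,267.21 +$256.68 interest = $10,523.89; pay $2,496.00 → $8,027.89
Month 9: $8,027.89 +$200.70 interest = $8,228.59; pay $2,496.00 → $5,732.59
Month 10: $5,732.59 +$143.31 interest = $5,875.90; pay $2,496.00 → $3,379.90
Month 11: $3,379.90 +$84.50 interest = $3,464.40; pay $2,496.00 → $968.40
Month 12: $968.40 +$24.21 interest = $992.61; pay $992.61 → $0.00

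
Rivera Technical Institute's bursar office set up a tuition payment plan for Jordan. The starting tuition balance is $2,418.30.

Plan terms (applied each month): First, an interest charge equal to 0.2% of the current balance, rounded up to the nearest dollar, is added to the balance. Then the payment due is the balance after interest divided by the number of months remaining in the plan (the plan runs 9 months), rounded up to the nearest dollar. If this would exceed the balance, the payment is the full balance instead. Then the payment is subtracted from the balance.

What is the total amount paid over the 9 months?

# | Opening | Interest | Payment | End bal
1 | $2,418.30 | $5.00 | $270.00 | $2,153.30
2 | $2,153.30 | $5.00 | $270.00 | $1,888.30
3 | $1,888.30 | $4.00 | $271.00 | $1,621.30
4 | $1,621.30 | $4.00 | $271.00 | $1,354.30
5 | $1,354.30 | $3.00 | $272.00 | $1,085.30
6 | $1,085.30 | $3.00 | $273.00 | $815.30
7 | $815.30 | $2.00 | $273.00 | $544.30
8 | $544.30 | $2.00 | $274.00 | $272.30
9 | $272.30 | $1.00 | $273.30 | $0.00
Total paid: $2,447.30

$2,447.30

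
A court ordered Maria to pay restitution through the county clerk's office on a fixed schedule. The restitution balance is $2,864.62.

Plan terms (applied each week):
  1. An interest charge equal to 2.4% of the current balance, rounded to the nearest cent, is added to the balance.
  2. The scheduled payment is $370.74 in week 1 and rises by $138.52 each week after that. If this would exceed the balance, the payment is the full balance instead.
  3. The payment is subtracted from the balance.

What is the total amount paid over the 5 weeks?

$3,100.49

Week 1: $2,864.62 +$68.75 interest = $2,933.37; pay $370.74 → $2,562.63
Week 2: $2,562.63 +$61.50 interest = $2,624.13; pay $509.26 → $2,114.87
Week 3: $2,114.87 +$50.76 interest = $2,165.63; pay $647.78 → $1,517.85
Week 4: $1,517.85 +$36.43 interest = $1,554.28; pay $786.30 → $767.98
Week 5: $767.98 +$18.43 interest = $786.41; pay $786.41 → $0.00
Total paid: $3,100.49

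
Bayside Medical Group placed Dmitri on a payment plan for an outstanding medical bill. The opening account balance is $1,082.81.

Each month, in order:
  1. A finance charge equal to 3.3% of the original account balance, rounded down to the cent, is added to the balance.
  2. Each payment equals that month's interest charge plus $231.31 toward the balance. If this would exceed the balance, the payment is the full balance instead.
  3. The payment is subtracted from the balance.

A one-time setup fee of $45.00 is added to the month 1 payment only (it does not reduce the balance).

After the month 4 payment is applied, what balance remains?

Month 1: $1,082.81 +$35.73 interest = $1,118.54; pay $267.04 (+ $45.00 fee) → $851.50
Month 2: $851.50 +$35.73 interest = $887.23; pay $267.04 → $620.19
Month 3: $620.19 +$35.73 interest = $655.92; pay $267.04 → $388.88
Month 4: $388.88 +$35.73 interest = $424.61; pay $267.04 → $157.57

$157.57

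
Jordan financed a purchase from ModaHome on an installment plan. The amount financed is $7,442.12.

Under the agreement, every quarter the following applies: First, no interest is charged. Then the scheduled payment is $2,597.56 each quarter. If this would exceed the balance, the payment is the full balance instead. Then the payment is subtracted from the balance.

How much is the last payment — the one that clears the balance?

Quarter 1: $7,442.12 − $2,597.56 → $4,844.56
Quarter 2: $4,844.56 − $2,597.56 → $2,247.00
Quarter 3: $2,247.00 − $2,247.00 → $0.00

$2,247.00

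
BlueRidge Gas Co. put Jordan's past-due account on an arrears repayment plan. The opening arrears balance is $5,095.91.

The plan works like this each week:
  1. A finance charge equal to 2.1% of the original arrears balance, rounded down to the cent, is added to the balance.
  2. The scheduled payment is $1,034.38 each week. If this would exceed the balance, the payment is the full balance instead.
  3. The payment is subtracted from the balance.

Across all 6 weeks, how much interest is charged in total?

Week 1: $5,095.91 +$107.01 interest = $5,202.92; pay $1,034.38 → $4,168.54
Week 2: $4,168.54 +$107.01 interest = $4,275.55; pay $1,034.38 → $3,241.17
Week 3: $3,241.17 +$107.01 interest = $3,348.18; pay $1,034.38 → $2,313.80
Week 4: $2,313.80 +$107.01 interest = $2,420.81; pay $1,034.38 → $1,386.43
Week 5: $1,386.43 +$107.01 interest = $1,493.44; pay $1,034.38 → $459.06
Week 6: $459.06 +$107.01 interest = $566.07; pay $566.07 → $0.00
Total interest: $107.01 + $107.01 + $107.01 + $107.01 + $107.01 + $107.01 = $642.06

$642.06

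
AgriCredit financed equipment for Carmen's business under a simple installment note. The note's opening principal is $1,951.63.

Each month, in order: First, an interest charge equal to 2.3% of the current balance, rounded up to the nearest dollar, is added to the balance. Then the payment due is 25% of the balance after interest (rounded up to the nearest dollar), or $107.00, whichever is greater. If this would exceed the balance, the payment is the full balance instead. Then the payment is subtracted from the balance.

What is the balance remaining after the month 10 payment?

# | Opening | Interest | Payment | End bal
1 | $1,951.63 | $45.00 | $500.00 | $1,496.63
2 | $1,496.63 | $35.00 | $383.00 | $1,148.63
3 | $1,148.63 | $27.00 | $294.00 | $881.63
4 | $881.63 | $21.00 | $226.00 | $676.63
5 | $676.63 | $16.00 | $174.00 | $518.63
6 | $518.63 | $12.00 | $133.00 | $397.63
7 | $397.63 | $10.00 | $107.00 | $300.63
8 | $300.63 | $7.00 | $107.00 | $200.63
9 | $200.63 | $5.00 | $107.00 | $98.63
10 | $98.63 | $3.00 | $101.63 | $0.00

$0.00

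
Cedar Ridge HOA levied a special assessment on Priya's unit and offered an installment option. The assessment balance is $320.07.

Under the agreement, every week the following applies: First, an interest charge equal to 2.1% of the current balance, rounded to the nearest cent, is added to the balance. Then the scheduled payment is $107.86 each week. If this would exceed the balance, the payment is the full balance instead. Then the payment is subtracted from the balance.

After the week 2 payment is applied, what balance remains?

Week 1: opening $320.07; interest $6.72 → $326.79; payment $107.86; balance $218.93
Week 2: opening $218.93; interest $4.60 → $223.53; payment $107.86; balance $115.67

$115.67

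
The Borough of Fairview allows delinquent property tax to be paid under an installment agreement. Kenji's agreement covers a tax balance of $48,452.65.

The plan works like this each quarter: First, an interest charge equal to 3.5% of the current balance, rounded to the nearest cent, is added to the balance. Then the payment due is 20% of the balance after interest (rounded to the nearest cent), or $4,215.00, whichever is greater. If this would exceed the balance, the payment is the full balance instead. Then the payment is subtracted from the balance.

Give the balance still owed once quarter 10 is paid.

Quarter 1: opening $48,452.65; interest $1,695.84 → $50,148.49; payment $10,029.70; balance $40,118.79
Quarter 2: opening $40,118.79; interest $1,404.16 → $41,522.95; payment $8,304.59; balance $33,218.36
Quarter 3: opening $33,218.36; interest $1,162.64 → $34,381.00; payment $6,876.20; balance $27,504.80
Quarter 4: opening $27,504.80; interest $962.67 → $28,467.47; payment $5,693.49; balance $22,773.98
Quarter 5: opening $22,773.98; interest $797.09 → $23,571.07; payment $4,714.21; balance $18,856.86
Quarter 6: opening $18,856.86; interest $659.99 → $19,516.85; payment $4,215.00; balance $15,301.85
Quarter 7: opening $15,301.85; interest $535.56 → $15,837.41; payment $4,215.00; balance $11,622.41
Quarter 8: opening $11,622.41; interest $406.78 → $12,029.19; payment $4,215.00; balance $7,814.19
Quarter 9: opening $7,814.19; interest $273.50 → $8,087.69; payment $4,215.00; balance $3,872.69
Quarter 10: opening $3,872.69; interest $135.54 → $4,008.23; payment $4,008.23; balance $0.00

$0.00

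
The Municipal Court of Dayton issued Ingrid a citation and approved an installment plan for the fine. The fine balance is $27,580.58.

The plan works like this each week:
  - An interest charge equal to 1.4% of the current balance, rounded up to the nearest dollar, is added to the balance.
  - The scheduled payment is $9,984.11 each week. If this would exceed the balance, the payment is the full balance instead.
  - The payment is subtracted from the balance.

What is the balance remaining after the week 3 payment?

Week 1: opening $27,580.58; interest $387.00 → $27,967.58; payment $9,984.11; balance $17,983.47
Week 2: opening $17,983.47; interest $252.00 → $18,235.47; payment $9,984.11; balance $8,251.36
Week 3: opening $8,251.36; interest $116.00 → $8,367.36; payment $8,367.36; balance $0.00

$0.00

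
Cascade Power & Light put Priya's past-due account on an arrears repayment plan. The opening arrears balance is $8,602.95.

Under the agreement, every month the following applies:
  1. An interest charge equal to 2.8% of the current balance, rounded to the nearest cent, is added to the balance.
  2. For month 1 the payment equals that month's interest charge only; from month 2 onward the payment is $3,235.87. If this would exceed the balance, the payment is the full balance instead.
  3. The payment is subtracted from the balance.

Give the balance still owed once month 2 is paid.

Month 1: $8,602.95 +$240.88 interest = $8,843.83; pay $240.88 → $8,602.95
Month 2: $8,602.95 +$240.88 interest = $8,843.83; pay $3,235.87 → $5,607.96

$5,607.96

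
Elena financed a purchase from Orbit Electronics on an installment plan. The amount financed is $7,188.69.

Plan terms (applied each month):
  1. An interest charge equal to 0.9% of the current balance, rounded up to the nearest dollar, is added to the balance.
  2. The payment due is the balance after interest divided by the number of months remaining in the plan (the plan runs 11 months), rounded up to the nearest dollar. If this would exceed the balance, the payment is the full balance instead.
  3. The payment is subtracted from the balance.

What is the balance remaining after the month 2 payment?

Month 1: opening $7,188.69; interest $65.00 → $7,253.69; payment $660.00; balance $6,593.69
Month 2: opening $6,593.69; interest $60.00 → $6,653.69; payment $666.00; balance $5,987.69

$5,987.69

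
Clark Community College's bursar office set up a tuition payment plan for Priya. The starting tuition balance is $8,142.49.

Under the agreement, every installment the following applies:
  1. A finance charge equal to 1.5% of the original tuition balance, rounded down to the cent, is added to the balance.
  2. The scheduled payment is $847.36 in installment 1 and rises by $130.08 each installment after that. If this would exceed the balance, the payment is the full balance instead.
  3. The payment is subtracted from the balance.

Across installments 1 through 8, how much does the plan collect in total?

# | Opening | Interest | Payment | End bal
1 | $8,142.49 | $122.13 | $847.36 | $7,417.26
2 | $7,417.26 | $122.13 | $977.44 | $6,561.95
3 | $6,561.95 | $122.13 | $1,107.52 | $5,576.56
4 | $5,576.56 | $122.13 | $1,237.60 | $4,461.09
5 | $4,461.09 | $122.13 | $1,367.68 | $3,215.54
6 | $3,215.54 | $122.13 | $1,497.76 | $1,839.91
7 | $1,839.91 | $122.13 | $1,627.84 | $334.20
8 | $334.20 | $122.13 | $456.33 | $0.00
Total paid: $9,119.53

$9,119.53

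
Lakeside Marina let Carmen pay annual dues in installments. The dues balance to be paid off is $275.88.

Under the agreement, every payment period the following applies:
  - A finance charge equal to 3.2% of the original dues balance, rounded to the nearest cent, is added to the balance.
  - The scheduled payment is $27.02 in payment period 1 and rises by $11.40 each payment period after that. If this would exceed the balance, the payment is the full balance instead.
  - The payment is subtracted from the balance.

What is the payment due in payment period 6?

$79.76

Payment period 1: opening $275.88; interest $8.83 → $284.71; payment $27.02; balance $257.69
Payment period 2: opening $257.69; interest $8.83 → $266.52; payment $38.42; balance $228.10
Payment period 3: opening $228.10; interest $8.83 → $236.93; payment $49.82; balance $187.11
Payment period 4: opening $187.11; interest $8.83 → $195.94; payment $61.22; balance $134.72
Payment period 5: opening $134.72; interest $8.83 → $143.55; payment $72.62; balance $70.93
Payment period 6: opening $70.93; interest $8.83 → $79.76; payment $79.76; balance $0.00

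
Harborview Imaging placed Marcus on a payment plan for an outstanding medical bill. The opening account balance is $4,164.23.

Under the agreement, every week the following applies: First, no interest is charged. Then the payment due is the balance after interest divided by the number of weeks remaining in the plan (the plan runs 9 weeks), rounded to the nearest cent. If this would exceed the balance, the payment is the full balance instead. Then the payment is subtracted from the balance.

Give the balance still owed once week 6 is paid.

Week 1: $4,164.23 − $462.69 → $3,701.54
Week 2: $3,701.54 − $462.69 → $3,238.85
Week 3: $3,238.85 − $462.69 → $2,776.16
Week 4: $2,776.16 − $462.69 → $2,313.47
Week 5: $2,313.47 − $462.69 → $1,850.78
Week 6: $1,850.78 − $462.70 → $1,388.08

$1,388.08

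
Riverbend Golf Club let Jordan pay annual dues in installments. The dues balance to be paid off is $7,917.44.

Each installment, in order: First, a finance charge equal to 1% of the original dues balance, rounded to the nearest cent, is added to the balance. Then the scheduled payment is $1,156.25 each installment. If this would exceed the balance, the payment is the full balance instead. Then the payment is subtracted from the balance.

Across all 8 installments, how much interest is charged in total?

Installment 1: opening $7,917.44; interest $79.17 → $7,996.61; payment $1,156.25; balance $6,840.36
Installment 2: opening $6,840.36; interest $79.17 → $6,919.53; payment $1,156.25; balance $5,763.28
Installment 3: opening $5,763.28; interest $79.17 → $5,842.45; payment $1,156.25; balance $4,686.20
Installment 4: opening $4,686.20; interest $79.17 → $4,765.37; payment $1,156.25; balance $3,609.12
Installment 5: opening $3,609.12; interest $79.17 → $3,688.29; payment $1,156.25; balance $2,532.04
Installment 6: opening $2,532.04; interest $79.17 → $2,611.21; payment $1,156.25; balance $1,454.96
Installment 7: opening $1,454.96; interest $79.17 → $1,534.13; payment $1,156.25; balance $377.88
Installment 8: opening $377.88; interest $79.17 → $457.05; payment $457.05; balance $0.00
Total interest: $79.17 + $79.17 + $79.17 + $79.17 + $79.17 + $79.17 + $79.17 + $79.17 = $633.36

$633.36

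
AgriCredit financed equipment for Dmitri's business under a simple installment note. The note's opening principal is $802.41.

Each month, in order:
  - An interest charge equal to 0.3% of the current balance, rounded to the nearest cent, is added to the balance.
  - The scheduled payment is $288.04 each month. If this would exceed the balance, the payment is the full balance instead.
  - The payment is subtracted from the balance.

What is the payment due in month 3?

$230.98

# | Opening | Interest | Payment | End bal
1 | $802.41 | $2.41 | $288.04 | $516.78
2 | $516.78 | $1.55 | $288.04 | $230.29
3 | $230.29 | $0.69 | $230.98 | $0.00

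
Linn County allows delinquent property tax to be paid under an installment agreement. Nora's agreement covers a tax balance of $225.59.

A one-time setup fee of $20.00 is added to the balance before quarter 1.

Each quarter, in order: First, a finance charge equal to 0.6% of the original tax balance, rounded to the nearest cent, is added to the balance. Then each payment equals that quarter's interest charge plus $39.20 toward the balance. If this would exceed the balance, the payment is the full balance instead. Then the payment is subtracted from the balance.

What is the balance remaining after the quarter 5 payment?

$49.59

Quarter 1: opening $245.59; interest $1.35 → $246.94; payment $40.55; balance $206.39
Quarter 2: opening $206.39; interest $1.35 → $207.74; payment $40.55; balance $167.19
Quarter 3: opening $167.19; interest $1.35 → $168.54; payment $40.55; balance $127.99
Quarter 4: opening $127.99; interest $1.35 → $129.34; payment $40.55; balance $88.79
Quarter 5: opening $88.79; interest $1.35 → $90.14; payment $40.55; balance $49.59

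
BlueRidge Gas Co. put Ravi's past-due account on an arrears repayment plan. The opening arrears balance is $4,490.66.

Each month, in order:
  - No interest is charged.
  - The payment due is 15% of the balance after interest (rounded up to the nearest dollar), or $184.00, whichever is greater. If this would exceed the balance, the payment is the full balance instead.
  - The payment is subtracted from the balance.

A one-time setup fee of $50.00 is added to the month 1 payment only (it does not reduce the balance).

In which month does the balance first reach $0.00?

Month 1: opening $4,490.66; payment $674.00 (+ $50.00 fee); balance $3,816.66
Month 2: opening $3,816.66; payment $573.00; balance $3,243.66
Month 3: opening $3,243.66; payment $487.00; balance $2,756.66
Month 4: opening $2,756.66; payment $414.00; balance $2,342.66
Month 5: opening $2,342.66; payment $352.00; balance $1,990.66
Month 6: opening $1,990.66; payment $299.00; balance $1,691.66
Month 7: opening $1,691.66; payment $254.00; balance $1,437.66
Month 8: opening $1,437.66; payment $216.00; balance $1,221.66
Month 9: opening $1,221.66; payment $184.00; balance $1,037.66
Month 10: opening $1,037.66; payment $184.00; balance $853.66
Month 11: opening $853.66; payment $184.00; balance $669.66
Month 12: opening $669.66; payment $184.00; balance $485.66
Month 13: opening $485.66; payment $184.00; balance $301.66
Month 14: opening $301.66; payment $184.00; balance $117.66
Month 15: opening $117.66; payment $117.66; balance $0.00
Balance reaches $0.00 in month 15.

15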